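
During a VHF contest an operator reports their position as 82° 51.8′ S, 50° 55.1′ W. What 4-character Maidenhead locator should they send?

GA47

Offset from 180°W / 90°S: lon 129.08°, lat 7.14°.
Field: lon ⌊129.08/20⌋ = 6 → G; lat ⌊7.14/10⌋ = 0 → A.
Square: lon ⌊9.08/2⌋ = 4; lat ⌊7.14/1⌋ = 7.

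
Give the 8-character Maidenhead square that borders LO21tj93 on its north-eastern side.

LO21uj04

Longitude extended square 9; +1 → 10, wraps to 0, carry into subsquare.
Longitude subsquare t = 19; +1 → 20 = u.
Latitude extended square 3; +1 → 4.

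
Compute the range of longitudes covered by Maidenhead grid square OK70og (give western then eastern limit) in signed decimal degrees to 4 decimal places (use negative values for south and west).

115.1667, 115.2500

Field O=14, K=10: +14·20° lon, +10·10° lat → SW at lon 100°, lat 10°.
Square 7, 0: +7·2° lon, +0·1° lat → SW at lon 114°, lat 10°.
Subsquare o=14, g=6: +14·0.0833333° lon, +6·0.0416667° lat → SW at lon 115.167°, lat 10.25°.
Cell spans 0.0833333° lon × 0.0416667° lat.
west 115.1667, east 115.2500.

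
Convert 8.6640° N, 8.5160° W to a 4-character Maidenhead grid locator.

IJ58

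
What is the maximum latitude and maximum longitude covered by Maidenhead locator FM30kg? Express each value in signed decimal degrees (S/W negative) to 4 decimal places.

Field F=5, M=12: +5·20° lon, +12·10° lat → SW at lon -80°, lat 30°.
Square 3, 0: +3·2° lon, +0·1° lat → SW at lon -74°, lat 30°.
Subsquare k=10, g=6: +10·0.0833333° lon, +6·0.0416667° lat → SW at lon -73.1667°, lat 30.25°.
Cell spans 0.0833333° lon × 0.0416667° lat. NE corner is SW corner plus one full cell.
latitude 30.2917, longitude -73.0833.

30.2917, -73.0833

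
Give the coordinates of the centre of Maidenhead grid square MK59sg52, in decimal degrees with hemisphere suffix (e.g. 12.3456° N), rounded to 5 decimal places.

Field M=12, K=10: +12·20° lon, +10·10° lat → SW at lon 60°, lat 10°.
Square 5, 9: +5·2° lon, +9·1° lat → SW at lon 70°, lat 19°.
Subsquare s=18, g=6: +18·0.0833333° lon, +6·0.0416667° lat → SW at lon 71.5°, lat 19.25°.
Extended square 5, 2: +5·0.00833333° lon, +2·0.00416667° lat → SW at lon 71.5417°, lat 19.2583°.
Cell spans 0.00833333° lon × 0.00416667° lat. Centre is SW corner plus half of each.
latitude 19.26042° N, longitude 71.54583° E.

19.26042° N, 71.54583° E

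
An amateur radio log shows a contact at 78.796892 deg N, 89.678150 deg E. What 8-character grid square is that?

NQ48ut11

Add 180° to longitude and 90° to latitude: 269.67815, 168.79689.
Field (20°×10°, letters A–R): 269.67815/20 → 13 → N, 168.79689/10 → 16 → Q; chars NQ.
Square (2°×1°, digits 0–9): 9.67815/2 → 4, 8.79689/1 → 8; chars 48.
Subsquare (5′×2.5′, letters a–x): 1.67815/0.0833333 → 20 → u, 0.79689/0.0416667 → 19 → t; chars ut.
Extended square (30″×15″, digits 0–9): 0.01148/0.00833333 → 1, 0.00523/0.00416667 → 1; chars 11.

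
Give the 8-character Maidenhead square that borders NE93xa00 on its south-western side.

NE92wx99

Longitude extended square 0; −1 → -1, wraps to 9, carry into subsquare.
Longitude subsquare x = 23; −1 → 22 = w.
Latitude extended square 0; −1 → -1, wraps to 9, carry into subsquare.
Latitude subsquare a = 0; −1 → -1, wraps to 23 = x, carry into square.
Latitude square 3; −1 → 2.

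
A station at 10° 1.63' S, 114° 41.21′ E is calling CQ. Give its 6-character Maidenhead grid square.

OH79ix

Offset from 180°W / 90°S: lon 294.6868°, lat 79.9728°.
Field (20°×10°, letters A–R): lon ⌊294.6868/20⌋ = 14 → O; lat ⌊79.9728/10⌋ = 7 → H.
Square (2°×1°, digits 0–9): lon ⌊14.6868/2⌋ = 7; lat ⌊9.9728/1⌋ = 9.
Subsquare (5′×2.5′, letters a–x): lon ⌊0.6868/0.0833333⌋ = 8 → i; lat ⌊0.9728/0.0416667⌋ = 23 → x.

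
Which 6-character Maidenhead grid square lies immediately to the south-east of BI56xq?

Longitude subsquare x = 23; +1 → 24, wraps to 0 = a, carry into square.
Longitude square 5; +1 → 6.
Latitude subsquare q = 16; −1 → 15 = p.

BI66ap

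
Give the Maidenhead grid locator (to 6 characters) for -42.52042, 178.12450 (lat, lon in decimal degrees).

RE97bl

Shift to the Maidenhead origin (180°W, 90°S): lon 358.1245, lat 47.4796.
Field: lon ⌊358.1245/20⌋ = 17 → R; lat ⌊47.4796/10⌋ = 4 → E.
Square: lon ⌊18.1245/2⌋ = 9; lat ⌊7.4796/1⌋ = 7.
Subsquare: lon ⌊0.1245/0.0833333⌋ = 1 → b; lat ⌊0.4796/0.0416667⌋ = 11 → l.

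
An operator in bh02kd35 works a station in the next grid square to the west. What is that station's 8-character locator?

Longitude extended square 3; −1 → 2.
The latitude characters are unchanged.

BH02kd25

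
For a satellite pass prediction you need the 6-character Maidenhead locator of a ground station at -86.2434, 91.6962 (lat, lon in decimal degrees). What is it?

NA53us

Add 180° to longitude and 90° to latitude: 271.6962, 3.7566.
Field: lon ⌊271.6962/20⌋ = 13 → N; lat ⌊3.7566/10⌋ = 0 → A.
Square: lon ⌊11.6962/2⌋ = 5; lat ⌊3.7566/1⌋ = 3.
Subsquare: lon ⌊1.6962/0.0833333⌋ = 20 → u; lat ⌊0.7566/0.0416667⌋ = 18 → s.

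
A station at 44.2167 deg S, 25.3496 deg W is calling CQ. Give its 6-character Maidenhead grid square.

Offset from 180°W / 90°S: lon 154.6504°, lat 45.7833°.
Field (20°×10°, letters A–R): 154.6504/20 → 7 → H, 45.7833/10 → 4 → E; chars HE.
Square (2°×1°, digits 0–9): 14.6504/2 → 7, 5.7833/1 → 5; chars 75.
Subsquare (5′×2.5′, letters a–x): 0.6504/0.0833333 → 7 → h, 0.7833/0.0416667 → 18 → s; chars hs.

HE75hs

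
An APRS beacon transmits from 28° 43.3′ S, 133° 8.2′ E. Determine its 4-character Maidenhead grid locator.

PG61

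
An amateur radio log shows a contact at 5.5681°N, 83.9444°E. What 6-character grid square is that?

Add 180° to longitude and 90° to latitude: 263.9444, 95.5681.
Field (20°×10°, letters A–R): 263.9444/20 → 13 → N, 95.5681/10 → 9 → J; chars NJ.
Square (2°×1°, digits 0–9): 3.9444/2 → 1, 5.5681/1 → 5; chars 15.
Subsquare (5′×2.5′, letters a–x): 1.9444/0.0833333 → 23 → x, 0.5681/0.0416667 → 13 → n; chars xn.

NJ15xn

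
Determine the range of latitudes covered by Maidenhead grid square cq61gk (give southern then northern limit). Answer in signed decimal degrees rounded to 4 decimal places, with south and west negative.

71.4167, 71.4583

Field C=2, Q=16: +2·20° lon, +16·10° lat → SW at lon -140°, lat 70°.
Square 6, 1: +6·2° lon, +1·1° lat → SW at lon -128°, lat 71°.
Subsquare g=6, k=10: +6·0.0833333° lon, +10·0.0416667° lat → SW at lon -127.5°, lat 71.4167°.
Cell spans 0.0833333° lon × 0.0416667° lat.
south 71.4167, north 71.4583.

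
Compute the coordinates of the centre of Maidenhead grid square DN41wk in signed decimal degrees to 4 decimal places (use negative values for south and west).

Field D=3, N=13: +3·20° lon, +13·10° lat → SW at lon -120°, lat 40°.
Square 4, 1: +4·2° lon, +1·1° lat → SW at lon -112°, lat 41°.
Subsquare w=22, k=10: +22·0.0833333° lon, +10·0.0416667° lat → SW at lon -110.167°, lat 41.4167°.
Cell spans 0.0833333° lon × 0.0416667° lat. Centre is SW corner plus half of each.
latitude 41.4375, longitude -110.1250.

41.4375, -110.1250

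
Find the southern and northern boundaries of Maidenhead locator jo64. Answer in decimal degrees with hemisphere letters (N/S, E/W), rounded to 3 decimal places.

Field J=9, O=14: +9·20° lon, +14·10° lat → SW at lon 0°, lat 50°.
Square 6, 4: +6·2° lon, +4·1° lat → SW at lon 12°, lat 54°.
Cell spans 2° lon × 1° lat.
south 54.000° N, north 55.000° N.

54.000° N, 55.000° N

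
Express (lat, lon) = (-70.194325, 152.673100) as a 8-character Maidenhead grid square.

QB69it03

Offset from 180°W / 90°S: lon 332.67310°, lat 19.80567°.
Field (20°×10°, letters A–R): lon ⌊332.67310/20⌋ = 16 → Q; lat ⌊19.80567/10⌋ = 1 → B.
Square (2°×1°, digits 0–9): lon ⌊12.67310/2⌋ = 6; lat ⌊9.80567/1⌋ = 9.
Subsquare (5′×2.5′, letters a–x): lon ⌊0.67310/0.0833333⌋ = 8 → i; lat ⌊0.80567/0.0416667⌋ = 19 → t.
Extended square (30″×15″, digits 0–9): lon ⌊0.00643/0.00833333⌋ = 0; lat ⌊0.01401/0.00416667⌋ = 3.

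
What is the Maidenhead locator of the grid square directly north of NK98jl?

Latitude subsquare l = 11; +1 → 12 = m.
The longitude characters are unchanged.

NK98jm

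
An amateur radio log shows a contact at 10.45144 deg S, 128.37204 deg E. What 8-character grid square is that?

PH49en41

Offset from 180°W / 90°S: lon 308.37204°, lat 79.54856°.
Field: lon ⌊308.37204/20⌋ = 15 → P; lat ⌊79.54856/10⌋ = 7 → H.
Square: lon ⌊8.37204/2⌋ = 4; lat ⌊9.54856/1⌋ = 9.
Subsquare: lon ⌊0.37204/0.0833333⌋ = 4 → e; lat ⌊0.54856/0.0416667⌋ = 13 → n.
Extended square: lon ⌊0.03871/0.00833333⌋ = 4; lat ⌊0.00689/0.00416667⌋ = 1.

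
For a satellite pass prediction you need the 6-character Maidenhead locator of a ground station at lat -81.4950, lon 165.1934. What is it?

RA28om

Offset from 180°W / 90°S: lon 345.1934°, lat 8.5050°.
Field: lon ⌊345.1934/20⌋ = 17 → R; lat ⌊8.5050/10⌋ = 0 → A.
Square: lon ⌊5.1934/2⌋ = 2; lat ⌊8.5050/1⌋ = 8.
Subsquare: lon ⌊1.1934/0.0833333⌋ = 14 → o; lat ⌊0.5050/0.0416667⌋ = 12 → m.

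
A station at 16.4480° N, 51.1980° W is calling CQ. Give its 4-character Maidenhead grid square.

Add 180° to longitude and 90° to latitude: 128.80, 106.45.
Field: 128.80/20 → 6 → G, 106.45/10 → 10 → K; chars GK.
Square: 8.80/2 → 4, 6.45/1 → 6; chars 46.

GK46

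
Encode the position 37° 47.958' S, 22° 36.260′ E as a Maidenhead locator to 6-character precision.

Add 180° to longitude and 90° to latitude: 202.6043, 52.2007.
Field: 202.6043/20 → 10 → K, 52.2007/10 → 5 → F; chars KF.
Square: 2.6043/2 → 1, 2.2007/1 → 2; chars 12.
Subsquare: 0.6043/0.0833333 → 7 → h, 0.2007/0.0416667 → 4 → e; chars he.

KF12he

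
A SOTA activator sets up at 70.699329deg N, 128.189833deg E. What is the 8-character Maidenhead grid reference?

PQ40cq27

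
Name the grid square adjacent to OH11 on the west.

Longitude square 1; −1 → 0.
The latitude characters are unchanged.

OH01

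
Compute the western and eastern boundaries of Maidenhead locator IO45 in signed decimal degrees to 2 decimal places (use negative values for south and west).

-12.00, -10.00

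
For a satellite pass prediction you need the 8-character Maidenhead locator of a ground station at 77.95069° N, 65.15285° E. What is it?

MQ27nw88

Add 180° to longitude and 90° to latitude: 245.15285, 167.95069.
Field: lon ⌊245.15285/20⌋ = 12 → M; lat ⌊167.95069/10⌋ = 16 → Q.
Square: lon ⌊5.15285/2⌋ = 2; lat ⌊7.95069/1⌋ = 7.
Subsquare: lon ⌊1.15285/0.0833333⌋ = 13 → n; lat ⌊0.95069/0.0416667⌋ = 22 → w.
Extended square: lon ⌊0.06952/0.00833333⌋ = 8; lat ⌊0.03402/0.00416667⌋ = 8.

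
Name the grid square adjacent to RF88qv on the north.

RF88qw

Latitude subsquare v = 21; +1 → 22 = w.
The longitude characters are unchanged.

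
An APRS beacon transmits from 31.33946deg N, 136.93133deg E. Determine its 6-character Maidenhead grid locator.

PM81li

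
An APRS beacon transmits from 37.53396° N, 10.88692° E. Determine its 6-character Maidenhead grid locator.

JM57km

Shift to the Maidenhead origin (180°W, 90°S): lon 190.8869, lat 127.5340.
Field: 190.8869/20 → 9 → J, 127.5340/10 → 12 → M; chars JM.
Square: 10.8869/2 → 5, 7.5340/1 → 7; chars 57.
Subsquare: 0.8869/0.0833333 → 10 → k, 0.5340/0.0416667 → 12 → m; chars km.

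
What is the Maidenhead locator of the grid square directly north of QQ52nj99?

QQ52nk90

Latitude extended square 9; +1 → 10, wraps to 0, carry into subsquare.
Latitude subsquare j = 9; +1 → 10 = k.
The longitude characters are unchanged.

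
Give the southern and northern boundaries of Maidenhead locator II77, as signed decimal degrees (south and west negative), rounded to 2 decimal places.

Field I=8, I=8: +8·20° lon, +8·10° lat → SW at lon -20°, lat -10°.
Square 7, 7: +7·2° lon, +7·1° lat → SW at lon -6°, lat -3°.
Cell spans 2° lon × 1° lat.
south -3.00, north -2.00.

-3.00, -2.00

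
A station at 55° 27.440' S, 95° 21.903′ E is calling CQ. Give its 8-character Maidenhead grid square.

ND74qn30

Offset from 180°W / 90°S: lon 275.36505°, lat 34.54267°.
Field (20°×10°, letters A–R): lon ⌊275.36505/20⌋ = 13 → N; lat ⌊34.54267/10⌋ = 3 → D.
Square (2°×1°, digits 0–9): lon ⌊15.36505/2⌋ = 7; lat ⌊4.54267/1⌋ = 4.
Subsquare (5′×2.5′, letters a–x): lon ⌊1.36505/0.0833333⌋ = 16 → q; lat ⌊0.54267/0.0416667⌋ = 13 → n.
Extended square (30″×15″, digits 0–9): lon ⌊0.03172/0.00833333⌋ = 3; lat ⌊0.00100/0.00416667⌋ = 0.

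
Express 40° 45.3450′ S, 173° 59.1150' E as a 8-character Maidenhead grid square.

RE69xf88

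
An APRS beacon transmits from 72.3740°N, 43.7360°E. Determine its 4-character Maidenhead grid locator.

Offset from 180°W / 90°S: lon 223.74°, lat 162.37°.
Field (20°×10°, letters A–R): lon ⌊223.74/20⌋ = 11 → L; lat ⌊162.37/10⌋ = 16 → Q.
Square (2°×1°, digits 0–9): lon ⌊3.74/2⌋ = 1; lat ⌊2.37/1⌋ = 2.

LQ12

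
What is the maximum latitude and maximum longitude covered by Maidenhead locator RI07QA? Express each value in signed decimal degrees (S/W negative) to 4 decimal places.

-2.9583, 161.4167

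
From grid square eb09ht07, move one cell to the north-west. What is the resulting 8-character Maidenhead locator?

EB09gt98

Longitude extended square 0; −1 → -1, wraps to 9, carry into subsquare.
Longitude subsquare h = 7; −1 → 6 = g.
Latitude extended square 7; +1 → 8.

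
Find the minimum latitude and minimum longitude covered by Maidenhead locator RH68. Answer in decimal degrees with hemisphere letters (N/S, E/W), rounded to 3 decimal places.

Field R=17, H=7: +17·20° lon, +7·10° lat → SW at lon 160°, lat -20°.
Square 6, 8: +6·2° lon, +8·1° lat → SW at lon 172°, lat -12°.
latitude 12.000° S, longitude 172.000° E.

12.000° S, 172.000° E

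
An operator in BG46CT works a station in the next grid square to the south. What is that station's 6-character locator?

Latitude subsquare t = 19; −1 → 18 = s.
The longitude characters are unchanged.

BG46cs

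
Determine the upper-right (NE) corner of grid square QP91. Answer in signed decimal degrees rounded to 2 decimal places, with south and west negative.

Field Q=16, P=15: +16·20° lon, +15·10° lat → SW at lon 140°, lat 60°.
Square 9, 1: +9·2° lon, +1·1° lat → SW at lon 158°, lat 61°.
Cell spans 2° lon × 1° lat. NE corner is SW corner plus one full cell.
latitude 62.00, longitude 160.00.

62.00, 160.00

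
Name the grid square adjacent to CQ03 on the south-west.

BQ92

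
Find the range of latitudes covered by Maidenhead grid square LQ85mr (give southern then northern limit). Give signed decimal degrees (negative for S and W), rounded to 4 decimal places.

75.7083, 75.7500

Field L=11, Q=16: +11·20° lon, +16·10° lat → SW at lon 40°, lat 70°.
Square 8, 5: +8·2° lon, +5·1° lat → SW at lon 56°, lat 75°.
Subsquare m=12, r=17: +12·0.0833333° lon, +17·0.0416667° lat → SW at lon 57°, lat 75.7083°.
Cell spans 0.0833333° lon × 0.0416667° lat.
south 75.7083, north 75.7500.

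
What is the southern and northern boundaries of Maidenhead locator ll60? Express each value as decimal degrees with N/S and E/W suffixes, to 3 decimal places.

Field L=11, L=11: +11·20° lon, +11·10° lat → SW at lon 40°, lat 20°.
Square 6, 0: +6·2° lon, +0·1° lat → SW at lon 52°, lat 20°.
Cell spans 2° lon × 1° lat.
south 20.000° N, north 21.000° N.

20.000° N, 21.000° N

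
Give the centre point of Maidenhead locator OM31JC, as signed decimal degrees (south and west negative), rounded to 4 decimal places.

31.1042, 106.7917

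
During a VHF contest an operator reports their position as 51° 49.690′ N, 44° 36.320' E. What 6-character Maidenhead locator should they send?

LO21ht

Offset from 180°W / 90°S: lon 224.6053°, lat 141.8282°.
Field: lon ⌊224.6053/20⌋ = 11 → L; lat ⌊141.8282/10⌋ = 14 → O.
Square: lon ⌊4.6053/2⌋ = 2; lat ⌊1.8282/1⌋ = 1.
Subsquare: lon ⌊0.6053/0.0833333⌋ = 7 → h; lat ⌊0.8282/0.0416667⌋ = 19 → t.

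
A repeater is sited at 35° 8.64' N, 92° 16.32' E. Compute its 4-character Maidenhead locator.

Offset from 180°W / 90°S: lon 272.27°, lat 125.14°.
Field: lon ⌊272.27/20⌋ = 13 → N; lat ⌊125.14/10⌋ = 12 → M.
Square: lon ⌊12.27/2⌋ = 6; lat ⌊5.14/1⌋ = 5.

NM65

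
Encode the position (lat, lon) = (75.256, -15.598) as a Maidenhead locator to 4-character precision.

Add 180° to longitude and 90° to latitude: 164.40, 165.26.
Field: 164.40/20 → 8 → I, 165.26/10 → 16 → Q; chars IQ.
Square: 4.40/2 → 2, 5.26/1 → 5; chars 25.

IQ25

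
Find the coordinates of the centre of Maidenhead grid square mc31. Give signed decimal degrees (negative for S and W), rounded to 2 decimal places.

-68.50, 67.00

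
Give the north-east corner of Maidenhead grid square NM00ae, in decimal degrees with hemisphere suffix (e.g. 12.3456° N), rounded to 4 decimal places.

30.2083° N, 80.0833° E

Field N=13, M=12: +13·20° lon, +12·10° lat → SW at lon 80°, lat 30°.
Square 0, 0: +0·2° lon, +0·1° lat → SW at lon 80°, lat 30°.
Subsquare a=0, e=4: +0·0.0833333° lon, +4·0.0416667° lat → SW at lon 80°, lat 30.1667°.
Cell spans 0.0833333° lon × 0.0416667° lat. NE corner is SW corner plus one full cell.
latitude 30.2083° N, longitude 80.0833° E.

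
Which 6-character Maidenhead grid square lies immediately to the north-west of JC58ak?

JC48xl

Longitude subsquare a = 0; −1 → -1, wraps to 23 = x, carry into square.
Longitude square 5; −1 → 4.
Latitude subsquare k = 10; +1 → 11 = l.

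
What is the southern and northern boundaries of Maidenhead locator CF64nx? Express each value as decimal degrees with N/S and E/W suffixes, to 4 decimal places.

35.0417° S, 35.0000° S

Field C=2, F=5: +2·20° lon, +5·10° lat → SW at lon -140°, lat -40°.
Square 6, 4: +6·2° lon, +4·1° lat → SW at lon -128°, lat -36°.
Subsquare n=13, x=23: +13·0.0833333° lon, +23·0.0416667° lat → SW at lon -126.917°, lat -35.0417°.
Cell spans 0.0833333° lon × 0.0416667° lat.
south 35.0417° S, north 35.0000° S.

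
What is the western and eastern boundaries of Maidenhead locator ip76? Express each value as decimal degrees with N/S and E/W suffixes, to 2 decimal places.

6.00° W, 4.00° W

Field I=8, P=15: +8·20° lon, +15·10° lat → SW at lon -20°, lat 60°.
Square 7, 6: +7·2° lon, +6·1° lat → SW at lon -6°, lat 66°.
Cell spans 2° lon × 1° lat.
west 6.00° W, east 4.00° W.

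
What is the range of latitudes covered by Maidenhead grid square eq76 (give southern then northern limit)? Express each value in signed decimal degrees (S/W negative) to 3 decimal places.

76.000, 77.000

Field E=4, Q=16: +4·20° lon, +16·10° lat → SW at lon -100°, lat 70°.
Square 7, 6: +7·2° lon, +6·1° lat → SW at lon -86°, lat 76°.
Cell spans 2° lon × 1° lat.
south 76.000, north 77.000.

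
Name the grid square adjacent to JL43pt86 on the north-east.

JL43pt97

Longitude extended square 8; +1 → 9.
Latitude extended square 6; +1 → 7.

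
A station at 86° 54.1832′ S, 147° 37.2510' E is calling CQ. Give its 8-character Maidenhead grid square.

Offset from 180°W / 90°S: lon 327.62085°, lat 3.09695°.
Field: lon ⌊327.62085/20⌋ = 16 → Q; lat ⌊3.09695/10⌋ = 0 → A.
Square: lon ⌊7.62085/2⌋ = 3; lat ⌊3.09695/1⌋ = 3.
Subsquare: lon ⌊1.62085/0.0833333⌋ = 19 → t; lat ⌊0.09695/0.0416667⌋ = 2 → c.
Extended square: lon ⌊0.03752/0.00833333⌋ = 4; lat ⌊0.01361/0.00416667⌋ = 3.

QA33tc43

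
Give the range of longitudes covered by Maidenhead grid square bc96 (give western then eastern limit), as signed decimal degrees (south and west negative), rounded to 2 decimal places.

Field B=1, C=2: +1·20° lon, +2·10° lat → SW at lon -160°, lat -70°.
Square 9, 6: +9·2° lon, +6·1° lat → SW at lon -142°, lat -64°.
Cell spans 2° lon × 1° lat.
west -142.00, east -140.00.

-142.00, -140.00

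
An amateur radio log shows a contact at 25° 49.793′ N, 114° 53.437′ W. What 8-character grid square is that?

DL25nt39

Offset from 180°W / 90°S: lon 65.10938°, lat 115.82988°.
Field (20°×10°, letters A–R): lon ⌊65.10938/20⌋ = 3 → D; lat ⌊115.82988/10⌋ = 11 → L.
Square (2°×1°, digits 0–9): lon ⌊5.10938/2⌋ = 2; lat ⌊5.82988/1⌋ = 5.
Subsquare (5′×2.5′, letters a–x): lon ⌊1.10938/0.0833333⌋ = 13 → n; lat ⌊0.82988/0.0416667⌋ = 19 → t.
Extended square (30″×15″, digits 0–9): lon ⌊0.02605/0.00833333⌋ = 3; lat ⌊0.03822/0.00416667⌋ = 9.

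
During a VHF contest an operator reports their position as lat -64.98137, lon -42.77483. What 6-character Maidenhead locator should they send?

GC85oa

Shift to the Maidenhead origin (180°W, 90°S): lon 137.2252, lat 25.0186.
Field: lon ⌊137.2252/20⌋ = 6 → G; lat ⌊25.0186/10⌋ = 2 → C.
Square: lon ⌊17.2252/2⌋ = 8; lat ⌊5.0186/1⌋ = 5.
Subsquare: lon ⌊1.2252/0.0833333⌋ = 14 → o; lat ⌊0.0186/0.0416667⌋ = 0 → a.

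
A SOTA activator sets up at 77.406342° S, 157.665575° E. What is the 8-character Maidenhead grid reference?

QB82to92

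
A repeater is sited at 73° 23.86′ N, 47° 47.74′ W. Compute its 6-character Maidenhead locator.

GQ63cj

Offset from 180°W / 90°S: lon 132.2043°, lat 163.3977°.
Field (20°×10°, letters A–R): lon ⌊132.2043/20⌋ = 6 → G; lat ⌊163.3977/10⌋ = 16 → Q.
Square (2°×1°, digits 0–9): lon ⌊12.2043/2⌋ = 6; lat ⌊3.3977/1⌋ = 3.
Subsquare (5′×2.5′, letters a–x): lon ⌊0.2043/0.0833333⌋ = 2 → c; lat ⌊0.3977/0.0416667⌋ = 9 → j.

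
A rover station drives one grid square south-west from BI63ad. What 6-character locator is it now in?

Longitude subsquare a = 0; −1 → -1, wraps to 23 = x, carry into square.
Longitude square 6; −1 → 5.
Latitude subsquare d = 3; −1 → 2 = c.

BI53xc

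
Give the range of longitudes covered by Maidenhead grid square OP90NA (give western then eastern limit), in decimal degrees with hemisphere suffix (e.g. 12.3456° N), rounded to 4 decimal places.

Field O=14, P=15: +14·20° lon, +15·10° lat → SW at lon 100°, lat 60°.
Square 9, 0: +9·2° lon, +0·1° lat → SW at lon 118°, lat 60°.
Subsquare n=13, a=0: +13·0.0833333° lon, +0·0.0416667° lat → SW at lon 119.083°, lat 60°.
Cell spans 0.0833333° lon × 0.0416667° lat.
west 119.0833° E, east 119.1667° E.

119.0833° E, 119.1667° E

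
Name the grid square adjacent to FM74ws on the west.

Longitude subsquare w = 22; −1 → 21 = v.
The latitude characters are unchanged.

FM74vs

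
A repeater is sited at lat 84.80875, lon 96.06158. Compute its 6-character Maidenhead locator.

NR84at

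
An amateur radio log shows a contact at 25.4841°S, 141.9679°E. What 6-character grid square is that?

QG04xm

Add 180° to longitude and 90° to latitude: 321.9679, 64.5159.
Field: 321.9679/20 → 16 → Q, 64.5159/10 → 6 → G; chars QG.
Square: 1.9679/2 → 0, 4.5159/1 → 4; chars 04.
Subsquare: 1.9679/0.0833333 → 23 → x, 0.5159/0.0416667 → 12 → m; chars xm.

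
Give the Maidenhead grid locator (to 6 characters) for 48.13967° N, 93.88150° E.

Offset from 180°W / 90°S: lon 273.8815°, lat 138.1397°.
Field: 273.8815/20 → 13 → N, 138.1397/10 → 13 → N; chars NN.
Square: 13.8815/2 → 6, 8.1397/1 → 8; chars 68.
Subsquare: 1.8815/0.0833333 → 22 → w, 0.1397/0.0416667 → 3 → d; chars wd.

NN68wd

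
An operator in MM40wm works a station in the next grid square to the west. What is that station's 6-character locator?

MM40vm

Longitude subsquare w = 22; −1 → 21 = v.
The latitude characters are unchanged.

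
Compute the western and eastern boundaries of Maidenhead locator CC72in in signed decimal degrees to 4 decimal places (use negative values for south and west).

-125.3333, -125.2500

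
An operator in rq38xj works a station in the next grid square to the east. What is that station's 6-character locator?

RQ48aj

Longitude subsquare x = 23; +1 → 24, wraps to 0 = a, carry into square.
Longitude square 3; +1 → 4.
The latitude characters are unchanged.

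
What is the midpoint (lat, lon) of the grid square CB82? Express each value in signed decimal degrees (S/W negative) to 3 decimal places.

Field C=2, B=1: +2·20° lon, +1·10° lat → SW at lon -140°, lat -80°.
Square 8, 2: +8·2° lon, +2·1° lat → SW at lon -124°, lat -78°.
Cell spans 2° lon × 1° lat. Centre is SW corner plus half of each.
latitude -77.500, longitude -123.000.

-77.500, -123.000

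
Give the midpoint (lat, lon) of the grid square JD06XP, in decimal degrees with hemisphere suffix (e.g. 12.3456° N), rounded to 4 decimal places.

53.3542° S, 1.9583° E

Field J=9, D=3: +9·20° lon, +3·10° lat → SW at lon 0°, lat -60°.
Square 0, 6: +0·2° lon, +6·1° lat → SW at lon 0°, lat -54°.
Subsquare x=23, p=15: +23·0.0833333° lon, +15·0.0416667° lat → SW at lon 1.91667°, lat -53.375°.
Cell spans 0.0833333° lon × 0.0416667° lat. Centre is SW corner plus half of each.
latitude 53.3542° S, longitude 1.9583° E.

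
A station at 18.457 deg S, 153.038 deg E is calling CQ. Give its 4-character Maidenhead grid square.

QH61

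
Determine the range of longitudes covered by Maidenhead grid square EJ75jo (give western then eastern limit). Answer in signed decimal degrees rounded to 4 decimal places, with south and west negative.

-85.2500, -85.1667

Field E=4, J=9: +4·20° lon, +9·10° lat → SW at lon -100°, lat 0°.
Square 7, 5: +7·2° lon, +5·1° lat → SW at lon -86°, lat 5°.
Subsquare j=9, o=14: +9·0.0833333° lon, +14·0.0416667° lat → SW at lon -85.25°, lat 5.58333°.
Cell spans 0.0833333° lon × 0.0416667° lat.
west -85.2500, east -85.1667.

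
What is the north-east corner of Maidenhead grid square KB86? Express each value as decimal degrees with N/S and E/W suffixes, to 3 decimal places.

73.000° S, 38.000° E

Field K=10, B=1: +10·20° lon, +1·10° lat → SW at lon 20°, lat -80°.
Square 8, 6: +8·2° lon, +6·1° lat → SW at lon 36°, lat -74°.
Cell spans 2° lon × 1° lat. NE corner is SW corner plus one full cell.
latitude 73.000° S, longitude 38.000° E.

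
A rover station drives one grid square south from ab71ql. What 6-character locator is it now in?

Latitude subsquare l = 11; −1 → 10 = k.
The longitude characters are unchanged.

AB71qk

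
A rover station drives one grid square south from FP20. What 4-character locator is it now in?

Latitude square 0; −1 → -1, wraps to 9, carry into field.
Latitude field P = 15; −1 → 14 = O.
The longitude characters are unchanged.

FO29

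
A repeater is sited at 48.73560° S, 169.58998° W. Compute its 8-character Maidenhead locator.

Offset from 180°W / 90°S: lon 10.41002°, lat 41.26440°.
Field: 10.41002/20 → 0 → A, 41.26440/10 → 4 → E; chars AE.
Square: 10.41002/2 → 5, 1.26440/1 → 1; chars 51.
Subsquare: 0.41002/0.0833333 → 4 → e, 0.26440/0.0416667 → 6 → g; chars eg.
Extended square: 0.07669/0.00833333 → 9, 0.01440/0.00416667 → 3; chars 93.

AE51eg93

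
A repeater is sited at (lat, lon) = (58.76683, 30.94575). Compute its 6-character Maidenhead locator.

KO58ls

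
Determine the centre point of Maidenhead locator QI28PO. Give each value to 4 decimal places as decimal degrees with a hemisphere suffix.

1.3958° S, 145.2917° E

Field Q=16, I=8: +16·20° lon, +8·10° lat → SW at lon 140°, lat -10°.
Square 2, 8: +2·2° lon, +8·1° lat → SW at lon 144°, lat -2°.
Subsquare p=15, o=14: +15·0.0833333° lon, +14·0.0416667° lat → SW at lon 145.25°, lat -1.41667°.
Cell spans 0.0833333° lon × 0.0416667° lat. Centre is SW corner plus half of each.
latitude 1.3958° S, longitude 145.2917° E.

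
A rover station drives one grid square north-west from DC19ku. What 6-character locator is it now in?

Longitude subsquare k = 10; −1 → 9 = j.
Latitude subsquare u = 20; +1 → 21 = v.

DC19jv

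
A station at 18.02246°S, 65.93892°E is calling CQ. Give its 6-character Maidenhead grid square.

Shift to the Maidenhead origin (180°W, 90°S): lon 245.9389, lat 71.9775.
Field: lon ⌊245.9389/20⌋ = 12 → M; lat ⌊71.9775/10⌋ = 7 → H.
Square: lon ⌊5.9389/2⌋ = 2; lat ⌊1.9775/1⌋ = 1.
Subsquare: lon ⌊1.9389/0.0833333⌋ = 23 → x; lat ⌊0.9775/0.0416667⌋ = 23 → x.

MH21xx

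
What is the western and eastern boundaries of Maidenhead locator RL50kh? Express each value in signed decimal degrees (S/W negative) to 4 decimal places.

170.8333, 170.9167

Field R=17, L=11: +17·20° lon, +11·10° lat → SW at lon 160°, lat 20°.
Square 5, 0: +5·2° lon, +0·1° lat → SW at lon 170°, lat 20°.
Subsquare k=10, h=7: +10·0.0833333° lon, +7·0.0416667° lat → SW at lon 170.833°, lat 20.2917°.
Cell spans 0.0833333° lon × 0.0416667° lat.
west 170.8333, east 170.9167.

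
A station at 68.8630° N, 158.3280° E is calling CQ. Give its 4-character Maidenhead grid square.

Add 180° to longitude and 90° to latitude: 338.33, 158.86.
Field: lon ⌊338.33/20⌋ = 16 → Q; lat ⌊158.86/10⌋ = 15 → P.
Square: lon ⌊18.33/2⌋ = 9; lat ⌊8.86/1⌋ = 8.

QP98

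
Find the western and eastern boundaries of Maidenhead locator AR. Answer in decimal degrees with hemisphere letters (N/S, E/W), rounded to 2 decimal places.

180.00° W, 160.00° W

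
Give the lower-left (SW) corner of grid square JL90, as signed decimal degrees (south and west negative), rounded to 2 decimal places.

20.00, 18.00

Field J=9, L=11: +9·20° lon, +11·10° lat → SW at lon 0°, lat 20°.
Square 9, 0: +9·2° lon, +0·1° lat → SW at lon 18°, lat 20°.
latitude 20.00, longitude 18.00.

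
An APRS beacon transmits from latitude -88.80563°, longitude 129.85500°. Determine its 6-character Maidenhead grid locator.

PA41we

Shift to the Maidenhead origin (180°W, 90°S): lon 309.8550, lat 1.1944.
Field (20°×10°, letters A–R): lon ⌊309.8550/20⌋ = 15 → P; lat ⌊1.1944/10⌋ = 0 → A.
Square (2°×1°, digits 0–9): lon ⌊9.8550/2⌋ = 4; lat ⌊1.1944/1⌋ = 1.
Subsquare (5′×2.5′, letters a–x): lon ⌊1.8550/0.0833333⌋ = 22 → w; lat ⌊0.1944/0.0416667⌋ = 4 → e.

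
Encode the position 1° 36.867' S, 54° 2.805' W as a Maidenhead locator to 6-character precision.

Add 180° to longitude and 90° to latitude: 125.9532, 88.3855.
Field: lon ⌊125.9532/20⌋ = 6 → G; lat ⌊88.3855/10⌋ = 8 → I.
Square: lon ⌊5.9532/2⌋ = 2; lat ⌊8.3855/1⌋ = 8.
Subsquare: lon ⌊1.9532/0.0833333⌋ = 23 → x; lat ⌊0.3855/0.0416667⌋ = 9 → j.

GI28xj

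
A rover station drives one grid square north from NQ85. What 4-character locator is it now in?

NQ86

Latitude square 5; +1 → 6.
The longitude characters are unchanged.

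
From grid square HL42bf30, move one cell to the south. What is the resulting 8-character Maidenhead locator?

HL42be39

Latitude extended square 0; −1 → -1, wraps to 9, carry into subsquare.
Latitude subsquare f = 5; −1 → 4 = e.
The longitude characters are unchanged.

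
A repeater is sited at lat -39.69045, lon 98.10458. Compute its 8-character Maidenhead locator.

Shift to the Maidenhead origin (180°W, 90°S): lon 278.10458, lat 50.30955.
Field: 278.10458/20 → 13 → N, 50.30955/10 → 5 → F; chars NF.
Square: 18.10458/2 → 9, 0.30955/1 → 0; chars 90.
Subsquare: 0.10458/0.0833333 → 1 → b, 0.30955/0.0416667 → 7 → h; chars bh.
Extended square: 0.02125/0.00833333 → 2, 0.01788/0.00416667 → 4; chars 24.

NF90bh24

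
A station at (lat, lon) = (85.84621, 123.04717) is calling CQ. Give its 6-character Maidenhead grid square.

PR15mu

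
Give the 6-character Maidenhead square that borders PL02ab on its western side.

OL92xb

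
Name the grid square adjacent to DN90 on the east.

EN00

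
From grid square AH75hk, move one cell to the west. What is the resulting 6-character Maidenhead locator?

Longitude subsquare h = 7; −1 → 6 = g.
The latitude characters are unchanged.

AH75gk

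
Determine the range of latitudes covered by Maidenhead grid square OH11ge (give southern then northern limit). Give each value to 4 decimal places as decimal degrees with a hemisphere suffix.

Field O=14, H=7: +14·20° lon, +7·10° lat → SW at lon 100°, lat -20°.
Square 1, 1: +1·2° lon, +1·1° lat → SW at lon 102°, lat -19°.
Subsquare g=6, e=4: +6·0.0833333° lon, +4·0.0416667° lat → SW at lon 102.5°, lat -18.8333°.
Cell spans 0.0833333° lon × 0.0416667° lat.
south 18.8333° S, north 18.7917° S.

18.8333° S, 18.7917° S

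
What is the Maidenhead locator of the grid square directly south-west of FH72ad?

Longitude subsquare a = 0; −1 → -1, wraps to 23 = x, carry into square.
Longitude square 7; −1 → 6.
Latitude subsquare d = 3; −1 → 2 = c.

FH62xc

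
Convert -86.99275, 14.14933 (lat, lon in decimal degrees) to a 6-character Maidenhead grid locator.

JA73ba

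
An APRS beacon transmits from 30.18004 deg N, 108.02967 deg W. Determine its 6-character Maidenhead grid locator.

Offset from 180°W / 90°S: lon 71.9703°, lat 120.1800°.
Field: 71.9703/20 → 3 → D, 120.1800/10 → 12 → M; chars DM.
Square: 11.9703/2 → 5, 0.1800/1 → 0; chars 50.
Subsquare: 1.9703/0.0833333 → 23 → x, 0.1800/0.0416667 → 4 → e; chars xe.

DM50xe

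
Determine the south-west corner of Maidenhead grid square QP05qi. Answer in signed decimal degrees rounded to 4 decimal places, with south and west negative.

Field Q=16, P=15: +16·20° lon, +15·10° lat → SW at lon 140°, lat 60°.
Square 0, 5: +0·2° lon, +5·1° lat → SW at lon 140°, lat 65°.
Subsquare q=16, i=8: +16·0.0833333° lon, +8·0.0416667° lat → SW at lon 141.333°, lat 65.3333°.
latitude 65.3333, longitude 141.3333.

65.3333, 141.3333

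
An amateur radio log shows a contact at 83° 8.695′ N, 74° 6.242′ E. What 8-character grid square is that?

Add 180° to longitude and 90° to latitude: 254.10403, 173.14492.
Field (20°×10°, letters A–R): 254.10403/20 → 12 → M, 173.14492/10 → 17 → R; chars MR.
Square (2°×1°, digits 0–9): 14.10403/2 → 7, 3.14492/1 → 3; chars 73.
Subsquare (5′×2.5′, letters a–x): 0.10403/0.0833333 → 1 → b, 0.14492/0.0416667 → 3 → d; chars bd.
Extended square (30″×15″, digits 0–9): 0.02070/0.00833333 → 2, 0.01992/0.00416667 → 4; chars 24.

MR73bd24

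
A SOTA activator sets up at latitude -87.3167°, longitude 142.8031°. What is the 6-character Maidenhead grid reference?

QA12jq

Shift to the Maidenhead origin (180°W, 90°S): lon 322.8031, lat 2.6833.
Field: 322.8031/20 → 16 → Q, 2.6833/10 → 0 → A; chars QA.
Square: 2.8031/2 → 1, 2.6833/1 → 2; chars 12.
Subsquare: 0.8031/0.0833333 → 9 → j, 0.6833/0.0416667 → 16 → q; chars jq.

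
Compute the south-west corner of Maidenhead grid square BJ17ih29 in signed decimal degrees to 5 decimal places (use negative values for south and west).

7.32917, -157.31667

Field B=1, J=9: +1·20° lon, +9·10° lat → SW at lon -160°, lat 0°.
Square 1, 7: +1·2° lon, +7·1° lat → SW at lon -158°, lat 7°.
Subsquare i=8, h=7: +8·0.0833333° lon, +7·0.0416667° lat → SW at lon -157.333°, lat 7.29167°.
Extended square 2, 9: +2·0.00833333° lon, +9·0.00416667° lat → SW at lon -157.317°, lat 7.32917°.
latitude 7.32917, longitude -157.31667.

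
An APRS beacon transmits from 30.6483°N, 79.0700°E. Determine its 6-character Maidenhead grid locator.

Add 180° to longitude and 90° to latitude: 259.0700, 120.6483.
Field: lon ⌊259.0700/20⌋ = 12 → M; lat ⌊120.6483/10⌋ = 12 → M.
Square: lon ⌊19.0700/2⌋ = 9; lat ⌊0.6483/1⌋ = 0.
Subsquare: lon ⌊1.0700/0.0833333⌋ = 12 → m; lat ⌊0.6483/0.0416667⌋ = 15 → p.

MM90mp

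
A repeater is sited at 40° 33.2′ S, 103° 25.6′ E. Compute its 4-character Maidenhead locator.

Offset from 180°W / 90°S: lon 283.43°, lat 49.45°.
Field: lon ⌊283.43/20⌋ = 14 → O; lat ⌊49.45/10⌋ = 4 → E.
Square: lon ⌊3.43/2⌋ = 1; lat ⌊9.45/1⌋ = 9.

OE19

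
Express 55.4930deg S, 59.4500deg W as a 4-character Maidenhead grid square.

Offset from 180°W / 90°S: lon 120.55°, lat 34.51°.
Field: 120.55/20 → 6 → G, 34.51/10 → 3 → D; chars GD.
Square: 0.55/2 → 0, 4.51/1 → 4; chars 04.

GD04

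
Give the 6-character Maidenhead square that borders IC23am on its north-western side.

IC13xn

Longitude subsquare a = 0; −1 → -1, wraps to 23 = x, carry into square.
Longitude square 2; −1 → 1.
Latitude subsquare m = 12; +1 → 13 = n.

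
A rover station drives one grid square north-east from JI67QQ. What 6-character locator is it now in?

JI67rr

Longitude subsquare q = 16; +1 → 17 = r.
Latitude subsquare q = 16; +1 → 17 = r.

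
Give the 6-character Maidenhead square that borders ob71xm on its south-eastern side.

Longitude subsquare x = 23; +1 → 24, wraps to 0 = a, carry into square.
Longitude square 7; +1 → 8.
Latitude subsquare m = 12; −1 → 11 = l.

OB81al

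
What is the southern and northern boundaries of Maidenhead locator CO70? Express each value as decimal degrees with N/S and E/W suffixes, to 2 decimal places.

50.00° N, 51.00° N

Field C=2, O=14: +2·20° lon, +14·10° lat → SW at lon -140°, lat 50°.
Square 7, 0: +7·2° lon, +0·1° lat → SW at lon -126°, lat 50°.
Cell spans 2° lon × 1° lat.
south 50.00° N, north 51.00° N.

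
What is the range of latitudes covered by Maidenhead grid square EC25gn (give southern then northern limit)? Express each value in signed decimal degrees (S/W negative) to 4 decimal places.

-64.4583, -64.4167

Field E=4, C=2: +4·20° lon, +2·10° lat → SW at lon -100°, lat -70°.
Square 2, 5: +2·2° lon, +5·1° lat → SW at lon -96°, lat -65°.
Subsquare g=6, n=13: +6·0.0833333° lon, +13·0.0416667° lat → SW at lon -95.5°, lat -64.4583°.
Cell spans 0.0833333° lon × 0.0416667° lat.
south -64.4583, north -64.4167.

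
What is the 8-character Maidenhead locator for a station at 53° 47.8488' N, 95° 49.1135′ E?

Shift to the Maidenhead origin (180°W, 90°S): lon 275.81856, lat 143.79748.
Field: 275.81856/20 → 13 → N, 143.79748/10 → 14 → O; chars NO.
Square: 15.81856/2 → 7, 3.79748/1 → 3; chars 73.
Subsquare: 1.81856/0.0833333 → 21 → v, 0.79748/0.0416667 → 19 → t; chars vt.
Extended square: 0.06856/0.00833333 → 8, 0.00581/0.00416667 → 1; chars 81.

NO73vt81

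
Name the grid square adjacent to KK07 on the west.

JK97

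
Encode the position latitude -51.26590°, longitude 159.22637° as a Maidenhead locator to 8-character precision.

QD98or76

Add 180° to longitude and 90° to latitude: 339.22637, 38.73410.
Field: 339.22637/20 → 16 → Q, 38.73410/10 → 3 → D; chars QD.
Square: 19.22637/2 → 9, 8.73410/1 → 8; chars 98.
Subsquare: 1.22637/0.0833333 → 14 → o, 0.73410/0.0416667 → 17 → r; chars or.
Extended square: 0.05970/0.00833333 → 7, 0.02577/0.00416667 → 6; chars 76.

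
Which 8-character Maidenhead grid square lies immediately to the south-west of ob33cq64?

OB33cq53

Longitude extended square 6; −1 → 5.
Latitude extended square 4; −1 → 3.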